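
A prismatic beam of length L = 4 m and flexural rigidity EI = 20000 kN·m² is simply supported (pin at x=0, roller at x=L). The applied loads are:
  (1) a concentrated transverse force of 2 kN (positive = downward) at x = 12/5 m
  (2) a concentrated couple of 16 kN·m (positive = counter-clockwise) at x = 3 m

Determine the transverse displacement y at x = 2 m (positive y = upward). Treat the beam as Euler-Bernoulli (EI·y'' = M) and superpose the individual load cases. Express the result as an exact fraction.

y(2) = -1361/1875000 m

Load 1 — point force P=2 kN at a=12/5 m (b=L-a=8/5):
  y_1 = -Pbx(L²-b²-x²)/(6LEI)  [x≤a] = -2·(8/5)·2·(4²-(8/5)²-2²)/(6·4·20000) = -59/468750 m
Load 2 — applied couple M₀=16 kN·m at a=3 m (b=L-a=1):
  y_2 = (M₀x³/(6L)+C₁x)/EI  [x≤a] with C₁=M₀(3b²-L²)/(6L)=-26/3 = (16·2³/(6·4)+(-26/3)·2)/20000 = -3/5000 m
Superposition: y = Σ y_i = -1361/1875000 m ≈ -0.000726 m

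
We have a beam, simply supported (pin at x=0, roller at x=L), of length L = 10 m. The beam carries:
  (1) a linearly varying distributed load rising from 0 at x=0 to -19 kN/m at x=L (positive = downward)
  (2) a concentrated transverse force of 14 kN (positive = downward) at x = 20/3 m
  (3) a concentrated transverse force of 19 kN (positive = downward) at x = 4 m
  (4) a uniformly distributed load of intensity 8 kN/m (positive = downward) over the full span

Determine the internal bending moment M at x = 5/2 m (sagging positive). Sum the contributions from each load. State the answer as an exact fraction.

M(5/2) = 3931/96 kN·m

Load 1 — triangular load w₀=-19 kN/m (0→w₀ over full span):
  M_1 = w₀Lx/6 - w₀x³/(6L) = (-19)·10·(5/2)/6 - (-19)·(5/2)³/(6·10) = -2375/32 kN·m
Load 2 — point force P=14 kN at a=20/3 m (b=L-a=10/3):
  M_2 = Pbx/L  [x≤a] = 14·(10/3)·(5/2)/10 = 35/3 kN·m
Load 3 — point force P=19 kN at a=4 m (b=L-a=6):
  M_3 = Pbx/L  [x≤a] = 19·6·(5/2)/10 = 57/2 kN·m
Load 4 — uniform load w=8 kN/m over full span:
  M_4 = wx(L-x)/2 = 8·(5/2)·(10-(5/2))/2 = 75 kN·m
Superposition: M = Σ M_i = 3931/96 kN·m ≈ 40.947917 kN·m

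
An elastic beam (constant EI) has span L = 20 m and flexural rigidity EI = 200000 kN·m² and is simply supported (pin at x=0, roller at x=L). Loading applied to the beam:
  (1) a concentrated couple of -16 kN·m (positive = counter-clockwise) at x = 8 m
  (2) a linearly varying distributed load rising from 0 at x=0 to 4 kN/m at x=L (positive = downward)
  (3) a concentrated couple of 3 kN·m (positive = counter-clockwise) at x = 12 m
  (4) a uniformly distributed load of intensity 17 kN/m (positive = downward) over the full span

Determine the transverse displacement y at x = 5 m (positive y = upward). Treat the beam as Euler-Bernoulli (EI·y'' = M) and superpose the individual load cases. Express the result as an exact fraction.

Load 1 — applied couple M₀=-16 kN·m at a=8 m (b=L-a=12):
  y_1 = (M₀x³/(6L)+C₁x)/EI  [x≤a] with C₁=M₀(3b²-L²)/(6L)=-64/15 = ((-16)·5³/(6·20)+(-64/15)·5)/200000 = -19/100000 m
Load 2 — triangular load w₀=4 kN/m (0→w₀ over full span):
  y_2 = -w₀x(7L⁴-10L²x²+3x⁴)/(360LEI) = -4·5·(7·20⁴-10·20²·5²+3·5⁴)/(360·20·200000) = -109/7680 m
Load 3 — applied couple M₀=3 kN·m at a=12 m (b=L-a=8):
  y_3 = (M₀x³/(6L)+C₁x)/EI  [x≤a] with C₁=M₀(3b²-L²)/(6L)=-26/5 = (3·5³/(6·20)+(-26/5)·5)/200000 = -183/1600000 m
Load 4 — uniform load w=17 kN/m over full span:
  y_4 = -wx(L³-2Lx²+x³)/(24EI) = -17·5·(20³-2·20·5²+5³)/(24·200000) = -323/2560 m
Superposition: y = Σ y_i = -675211/4800000 m ≈ -0.140669 m

y(5) = -675211/4800000 m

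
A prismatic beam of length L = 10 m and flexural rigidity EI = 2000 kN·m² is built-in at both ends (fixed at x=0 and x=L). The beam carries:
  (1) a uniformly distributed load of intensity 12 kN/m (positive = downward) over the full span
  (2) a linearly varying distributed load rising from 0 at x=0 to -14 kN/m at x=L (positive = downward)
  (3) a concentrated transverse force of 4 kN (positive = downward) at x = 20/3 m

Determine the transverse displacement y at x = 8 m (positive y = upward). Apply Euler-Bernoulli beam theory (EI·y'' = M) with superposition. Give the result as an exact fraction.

y(8) = -6616/253125 m

Load 1 — uniform load w=12 kN/m over full span:
  y_1 = -wx²(L-x)²/(24EI) = -12·8²·(10-8)²/(24·2000) = -8/125 m
Load 2 — triangular load w₀=-14 kN/m (0→w₀ over full span):
  y_2 = -w₀x²(L-x)²(x+2L)/(120LEI) = -(-14)·8²·(10-8)²·(8+2·10)/(120·10·2000) = 392/9375 m
Load 3 — point force P=4 kN at a=20/3 m (b=L-a=10/3):
  y_3 = -Pa²(L-x)²(3bL-(3b+a)(L-x))/(6L³EI)  [x>a] = -4·(20/3)²·(10-8)²·(3·(10/3)·10-(3·(10/3)+(20/3))·(10-8))/(6·10³·2000) = -8/2025 m
Superposition: y = Σ y_i = -6616/253125 m ≈ -0.026137 m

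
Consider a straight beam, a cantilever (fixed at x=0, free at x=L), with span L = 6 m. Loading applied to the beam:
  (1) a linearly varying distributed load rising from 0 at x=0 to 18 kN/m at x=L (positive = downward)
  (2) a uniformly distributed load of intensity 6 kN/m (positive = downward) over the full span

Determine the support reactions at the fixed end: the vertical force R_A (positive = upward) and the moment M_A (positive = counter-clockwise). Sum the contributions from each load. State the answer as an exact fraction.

Load 1 — triangular load w₀=18 kN/m (0→w₀ over full span):
  R_A = w₀L/2 = 18·6/2 = 54 kN
  M_A = w₀L²/3 = 18·6²/3 = 216 kN·m
Load 2 — uniform load w=6 kN/m over full span:
  R_A = wL = 6·6 = 36 kN
  M_A = wL²/2 = 6·6²/2 = 108 kN·m
Superposition: R_A = 90 kN, M_A = 324 kN·m

R_A = 90 kN, M_A = 324 kN·m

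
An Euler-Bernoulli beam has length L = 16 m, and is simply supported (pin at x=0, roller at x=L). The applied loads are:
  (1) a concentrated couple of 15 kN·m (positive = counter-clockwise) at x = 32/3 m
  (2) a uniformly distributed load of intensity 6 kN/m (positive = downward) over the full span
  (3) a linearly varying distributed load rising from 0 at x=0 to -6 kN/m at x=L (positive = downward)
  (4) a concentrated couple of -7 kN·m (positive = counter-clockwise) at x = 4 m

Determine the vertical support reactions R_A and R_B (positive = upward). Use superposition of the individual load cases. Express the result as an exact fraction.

Load 1 — applied couple M₀=15 kN·m at a=32/3 m (b=L-a=16/3):
  R_A = M₀/L = 15/16 kN
  R_B = -M₀/L = -15/16 kN
Load 2 — uniform load w=6 kN/m over full span:
  R_A = wL/2 = 6·16/2 = 48 kN
  R_B = wL/2 = 6·16/2 = 48 kN
Load 3 — triangular load w₀=-6 kN/m (0→w₀ over full span):
  R_A = w₀L/6 = (-6)·16/6 = -16 kN
  R_B = w₀L/3 = (-6)·16/3 = -32 kN
Load 4 — applied couple M₀=-7 kN·m at a=4 m (b=L-a=12):
  R_A = M₀/L = (-7)/16 = -7/16 kN
  R_B = -M₀/L = -(-7)/16 = 7/16 kN
Superposition: R_A = 65/2 kN, R_B = 31/2 kN

R_A = 65/2 kN, R_B = 31/2 kN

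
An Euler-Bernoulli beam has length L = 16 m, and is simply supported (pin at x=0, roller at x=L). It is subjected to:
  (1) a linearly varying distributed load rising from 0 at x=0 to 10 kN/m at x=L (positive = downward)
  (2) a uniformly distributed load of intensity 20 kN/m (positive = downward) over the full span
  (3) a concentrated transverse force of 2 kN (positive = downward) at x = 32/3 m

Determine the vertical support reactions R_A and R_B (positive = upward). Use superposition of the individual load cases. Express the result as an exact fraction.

Load 1 — triangular load w₀=10 kN/m (0→w₀ over full span):
  R_A = w₀L/6 = 10·16/6 = 80/3 kN
  R_B = w₀L/3 = 10·16/3 = 160/3 kN
Load 2 — uniform load w=20 kN/m over full span:
  R_A = wL/2 = 20·16/2 = 160 kN
  R_B = wL/2 = 20·16/2 = 160 kN
Load 3 — point force P=2 kN at a=32/3 m (b=L-a=16/3):
  R_A = Pb/L = 2·(16/3)/16 = 2/3 kN
  R_B = Pa/L = 2·(32/3)/16 = 4/3 kN
Superposition: R_A = 562/3 kN, R_B = 644/3 kN

R_A = 562/3 kN, R_B = 644/3 kN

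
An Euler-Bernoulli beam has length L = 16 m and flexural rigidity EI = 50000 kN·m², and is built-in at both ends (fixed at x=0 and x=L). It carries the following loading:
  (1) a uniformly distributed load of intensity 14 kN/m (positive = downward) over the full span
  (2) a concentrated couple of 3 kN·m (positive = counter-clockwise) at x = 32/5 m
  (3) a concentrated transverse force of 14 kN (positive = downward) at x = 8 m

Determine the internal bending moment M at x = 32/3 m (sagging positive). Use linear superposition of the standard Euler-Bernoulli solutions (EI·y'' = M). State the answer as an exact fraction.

Load 1 — uniform load w=14 kN/m over full span:
  M_1 = wLx/2 - wL²/12 - wx²/2 = 14·16·(32/3)/2 - 14·16²/12 - 14·(32/3)²/2 = 896/9 kN·m
Load 2 — applied couple M₀=3 kN·m at a=32/5 m (b=L-a=48/5):
  M_2 = R_Ax - M_A - M₀  [x>a] with R_A=27/100, M_A=9/25 = (27/100)·(32/3) - (9/25) - 3 = -12/25 kN·m
Load 3 — point force P=14 kN at a=8 m (b=L-a=8):
  M_3 = Pa²(a+3b)(L-x)/L³ - Pa²b/L²  [x>a] = 14·8²·(8+3·8)·(16-(32/3))/16³ - 14·8²·8/16² = 28/3 kN·m
Superposition: M = Σ M_i = 24392/225 kN·m ≈ 108.408889 kN·m

M(32/3) = 24392/225 kN·m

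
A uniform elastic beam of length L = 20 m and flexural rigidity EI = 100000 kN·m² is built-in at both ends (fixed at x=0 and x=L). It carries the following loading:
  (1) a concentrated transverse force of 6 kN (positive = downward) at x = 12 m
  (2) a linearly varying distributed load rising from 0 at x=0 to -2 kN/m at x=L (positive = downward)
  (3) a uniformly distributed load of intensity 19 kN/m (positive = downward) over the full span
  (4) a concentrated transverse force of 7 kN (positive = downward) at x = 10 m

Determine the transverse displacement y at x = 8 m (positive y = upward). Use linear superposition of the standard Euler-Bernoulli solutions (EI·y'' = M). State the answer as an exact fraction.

y(8) = -172901/2343750 m

Load 1 — point force P=6 kN at a=12 m (b=L-a=8):
  y_1 = -Pb²x²(3aL-(3a+b)x)/(6L³EI)  [x≤a] = -6·8²·8²·(3·12·20-(3·12+8)·8)/(6·20³·100000) = -736/390625 m
Load 2 — triangular load w₀=-2 kN/m (0→w₀ over full span):
  y_2 = -w₀x²(L-x)²(x+2L)/(120LEI) = -(-2)·8²·(20-8)²·(8+2·20)/(120·20·100000) = 288/78125 m
Load 3 — uniform load w=19 kN/m over full span:
  y_3 = -wx²(L-x)²/(24EI) = -19·8²·(20-8)²/(24·100000) = -228/3125 m
Load 4 — point force P=7 kN at a=10 m (b=L-a=10):
  y_4 = -Pb²x²(3aL-(3a+b)x)/(6L³EI)  [x≤a] = -7·10²·8²·(3·10·20-(3·10+10)·8)/(6·20³·100000) = -49/18750 m
Superposition: y = Σ y_i = -172901/2343750 m ≈ -0.073771 m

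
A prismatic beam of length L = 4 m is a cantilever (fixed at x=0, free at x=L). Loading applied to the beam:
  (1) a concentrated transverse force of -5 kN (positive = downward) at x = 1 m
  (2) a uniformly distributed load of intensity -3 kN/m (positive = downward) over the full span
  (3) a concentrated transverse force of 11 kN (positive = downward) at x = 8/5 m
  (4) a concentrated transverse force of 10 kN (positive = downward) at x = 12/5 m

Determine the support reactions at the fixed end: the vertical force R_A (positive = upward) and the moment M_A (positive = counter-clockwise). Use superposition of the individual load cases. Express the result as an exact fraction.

Load 1 — point force P=-5 kN at a=1 m (b=L-a=3):
  R_A = P = (-5) = -5 kN
  M_A = Pa = (-5)·1 = -5 kN·m
Load 2 — uniform load w=-3 kN/m over full span:
  R_A = wL = (-3)·4 = -12 kN
  M_A = wL²/2 = (-3)·4²/2 = -24 kN·m
Load 3 — point force P=11 kN at a=8/5 m (b=L-a=12/5):
  R_A = P = 11 kN
  M_A = Pa = 11·(8/5) = 88/5 kN·m
Load 4 — point force P=10 kN at a=12/5 m (b=L-a=8/5):
  R_A = P = 10 kN
  M_A = Pa = 10·(12/5) = 24 kN·m
Superposition: R_A = 4 kN, M_A = 63/5 kN·m

R_A = 4 kN, M_A = 63/5 kN·m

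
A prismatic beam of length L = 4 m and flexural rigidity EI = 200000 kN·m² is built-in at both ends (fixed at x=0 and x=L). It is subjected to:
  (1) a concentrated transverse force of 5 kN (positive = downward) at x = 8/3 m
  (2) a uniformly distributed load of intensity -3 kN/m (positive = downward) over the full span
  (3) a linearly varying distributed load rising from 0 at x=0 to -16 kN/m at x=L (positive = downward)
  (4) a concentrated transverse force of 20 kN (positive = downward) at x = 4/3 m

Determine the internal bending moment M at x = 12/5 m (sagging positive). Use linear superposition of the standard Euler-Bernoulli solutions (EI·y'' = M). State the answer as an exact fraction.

M(12/5) = -1144/375 kN·m

Load 1 — point force P=5 kN at a=8/3 m (b=L-a=4/3):
  M_1 = Pb²(3a+b)x/L³ - Pab²/L²  [x≤a] = 5·(4/3)²·(3·(8/3)+(4/3))·(12/5)/4³ - 5·(8/3)·(4/3)²/4² = 44/27 kN·m
Load 2 — uniform load w=-3 kN/m over full span:
  M_2 = wLx/2 - wL²/12 - wx²/2 = (-3)·4·(12/5)/2 - (-3)·4²/12 - (-3)·(12/5)²/2 = -44/25 kN·m
Load 3 — triangular load w₀=-16 kN/m (0→w₀ over full span):
  M_3 = 3w₀Lx/20 - w₀L²/30 - w₀x³/(6L) = 3·(-16)·4·(12/5)/20 - (-16)·4²/30 - (-16)·(12/5)³/(6·4) = -1984/375 kN·m
Load 4 — point force P=20 kN at a=4/3 m (b=L-a=8/3):
  M_4 = Pa²(a+3b)(L-x)/L³ - Pa²b/L²  [x>a] = 20·(4/3)²·((4/3)+3·(8/3))·(4-(12/5))/4³ - 20·(4/3)²·(8/3)/4² = 64/27 kN·m
Superposition: M = Σ M_i = -1144/375 kN·m ≈ -3.050667 kN·m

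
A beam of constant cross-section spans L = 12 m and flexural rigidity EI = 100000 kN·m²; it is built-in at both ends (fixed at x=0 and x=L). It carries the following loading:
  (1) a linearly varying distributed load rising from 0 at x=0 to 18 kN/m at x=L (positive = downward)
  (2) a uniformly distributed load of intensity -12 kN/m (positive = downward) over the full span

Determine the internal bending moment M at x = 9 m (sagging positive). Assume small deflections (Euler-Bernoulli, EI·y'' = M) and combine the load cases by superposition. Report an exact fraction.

Load 1 — triangular load w₀=18 kN/m (0→w₀ over full span):
  M_1 = 3w₀Lx/20 - w₀L²/30 - w₀x³/(6L) = 3·18·12·9/20 - 18·12²/30 - 18·9³/(6·12) = 459/20 kN·m
Load 2 — uniform load w=-12 kN/m over full span:
  M_2 = wLx/2 - wL²/12 - wx²/2 = (-12)·12·9/2 - (-12)·12²/12 - (-12)·9²/2 = -18 kN·m
Superposition: M = Σ M_i = 99/20 kN·m ≈ 4.950000 kN·m

M(9) = 99/20 kN·m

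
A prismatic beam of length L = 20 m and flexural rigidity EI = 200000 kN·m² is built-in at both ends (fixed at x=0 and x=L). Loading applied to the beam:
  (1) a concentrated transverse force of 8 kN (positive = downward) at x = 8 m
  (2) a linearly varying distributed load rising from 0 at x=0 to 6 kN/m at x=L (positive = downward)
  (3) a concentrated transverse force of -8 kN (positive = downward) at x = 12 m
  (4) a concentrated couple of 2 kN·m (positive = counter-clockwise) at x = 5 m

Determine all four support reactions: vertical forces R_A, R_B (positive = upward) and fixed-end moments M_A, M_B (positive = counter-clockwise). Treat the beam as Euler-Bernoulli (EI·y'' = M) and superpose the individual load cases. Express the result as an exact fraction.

Load 1 — point force P=8 kN at a=8 m (b=L-a=12):
  R_A = Pb²(3a+b)/L³ = 8·12²·(3·8+12)/20³ = 648/125 kN
  M_A = Pab²/L² = 8·8·12²/20² = 576/25 kN·m
  R_B = Pa²(a+3b)/L³ = 8·8²·(8+3·12)/20³ = 352/125 kN
  M_B = -Pa²b/L² = -8·8²·12/20² = -384/25 kN·m
Load 2 — triangular load w₀=6 kN/m (0→w₀ over full span):
  R_A = 3w₀L/20 = 3·6·20/20 = 18 kN
  M_A = w₀L²/30 = 6·20²/30 = 80 kN·m
  R_B = 7w₀L/20 = 7·6·20/20 = 42 kN
  M_B = -w₀L²/20 = -6·20²/20 = -120 kN·m
Load 3 — point force P=-8 kN at a=12 m (b=L-a=8):
  R_A = Pb²(3a+b)/L³ = (-8)·8²·(3·12+8)/20³ = -352/125 kN
  M_A = Pab²/L² = (-8)·12·8²/20² = -384/25 kN·m
  R_B = Pa²(a+3b)/L³ = (-8)·12²·(12+3·8)/20³ = -648/125 kN
  M_B = -Pa²b/L² = -(-8)·12²·8/20² = 576/25 kN·m
Load 4 — applied couple M₀=2 kN·m at a=5 m (b=L-a=15):
  R_A = 6M₀ab/L³ = 6·2·5·15/20³ = 9/80 kN
  M_A = M₀b(2a-b)/L² = 2·15·(2·5-15)/20² = -3/8 kN·m
  R_B = -6M₀ab/L³ = -6·2·5·15/20³ = -9/80 kN
  M_B = M₀a(2b-a)/L² = 2·5·(2·15-5)/20² = 5/8 kN·m
Superposition: R_A = 40961/2000 kN, M_A = 17461/200 kN·m, R_B = 79039/2000 kN, M_B = -22339/200 kN·m

R_A = 40961/2000 kN, M_A = 17461/200 kN·m, R_B = 79039/2000 kN, M_B = -22339/200 kN·m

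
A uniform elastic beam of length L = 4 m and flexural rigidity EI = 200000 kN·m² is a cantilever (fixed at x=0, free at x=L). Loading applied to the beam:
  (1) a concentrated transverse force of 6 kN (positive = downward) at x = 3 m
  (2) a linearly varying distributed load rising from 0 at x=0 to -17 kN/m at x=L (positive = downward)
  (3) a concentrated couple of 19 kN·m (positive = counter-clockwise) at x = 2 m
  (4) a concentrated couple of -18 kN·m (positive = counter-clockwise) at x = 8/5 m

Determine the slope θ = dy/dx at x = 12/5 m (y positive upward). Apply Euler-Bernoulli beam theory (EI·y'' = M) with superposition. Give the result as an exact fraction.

θ(12/5) = 34011/62500000 rad

Load 1 — point force P=6 kN at a=3 m (b=L-a=1):
  θ_1 = -Px(2a-x)/(2EI)  [x≤a] = -6·(12/5)·(2·3-(12/5))/(2·200000) = -81/625000 rad
Load 2 — triangular load w₀=-17 kN/m (0→w₀ over full span):
  θ_2 = (w₀Lx²/4-w₀L²x/3-w₀x⁴/(24L))/EI = ((-17)·4·(12/5)²/4-(-17)·4²·(12/5)/3-(-17)·(12/5)⁴/(24·4))/200000 = 9809/15625000 rad
Load 3 — applied couple M₀=19 kN·m at a=2 m (b=L-a=2):
  θ_3 = M₀a/EI  [x>a] = 19·2/200000 = 19/100000 rad
Load 4 — applied couple M₀=-18 kN·m at a=8/5 m (b=L-a=12/5):
  θ_4 = M₀a/EI  [x>a] = (-18)·(8/5)/200000 = -9/62500 rad
Superposition: θ = Σ θ_i = 34011/62500000 rad ≈ 0.000544 rad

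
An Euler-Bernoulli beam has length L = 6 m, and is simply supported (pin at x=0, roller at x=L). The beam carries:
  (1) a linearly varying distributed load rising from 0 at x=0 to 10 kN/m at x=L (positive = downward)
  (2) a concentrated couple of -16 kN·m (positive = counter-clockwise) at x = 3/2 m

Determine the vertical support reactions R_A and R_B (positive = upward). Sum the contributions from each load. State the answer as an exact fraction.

R_A = 22/3 kN, R_B = 68/3 kN

Load 1 — triangular load w₀=10 kN/m (0→w₀ over full span):
  R_A = w₀L/6 = 10·6/6 = 10 kN
  R_B = w₀L/3 = 10·6/3 = 20 kN
Load 2 — applied couple M₀=-16 kN·m at a=3/2 m (b=L-a=9/2):
  R_A = M₀/L = (-16)/6 = -8/3 kN
  R_B = -M₀/L = -(-16)/6 = 8/3 kN
Superposition: R_A = 22/3 kN, R_B = 68/3 kN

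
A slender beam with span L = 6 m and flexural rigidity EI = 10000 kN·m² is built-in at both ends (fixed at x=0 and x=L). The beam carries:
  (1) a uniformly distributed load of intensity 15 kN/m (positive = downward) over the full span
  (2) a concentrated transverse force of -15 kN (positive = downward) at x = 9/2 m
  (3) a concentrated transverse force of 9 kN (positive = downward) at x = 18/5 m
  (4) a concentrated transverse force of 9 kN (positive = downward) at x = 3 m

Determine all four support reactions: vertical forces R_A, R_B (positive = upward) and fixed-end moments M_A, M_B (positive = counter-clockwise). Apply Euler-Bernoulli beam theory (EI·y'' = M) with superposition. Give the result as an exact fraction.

Load 1 — uniform load w=15 kN/m over full span:
  R_A = wL/2 = 15·6/2 = 45 kN
  M_A = wL²/12 = 15·6²/12 = 45 kN·m
  R_B = wL/2 = 15·6/2 = 45 kN
  M_B = -wL²/12 = -15·6²/12 = -45 kN·m
Load 2 — point force P=-15 kN at a=9/2 m (b=L-a=3/2):
  R_A = Pb²(3a+b)/L³ = (-15)·(3/2)²·(3·(9/2)+(3/2))/6³ = -75/32 kN
  M_A = Pab²/L² = (-15)·(9/2)·(3/2)²/6² = -135/32 kN·m
  R_B = Pa²(a+3b)/L³ = (-15)·(9/2)²·((9/2)+3·(3/2))/6³ = -405/32 kN
  M_B = -Pa²b/L² = -(-15)·(9/2)²·(3/2)/6² = 405/32 kN·m
Load 3 — point force P=9 kN at a=18/5 m (b=L-a=12/5):
  R_A = Pb²(3a+b)/L³ = 9·(12/5)²·(3·(18/5)+(12/5))/6³ = 396/125 kN
  M_A = Pab²/L² = 9·(18/5)·(12/5)²/6² = 648/125 kN·m
  R_B = Pa²(a+3b)/L³ = 9·(18/5)²·((18/5)+3·(12/5))/6³ = 729/125 kN
  M_B = -Pa²b/L² = -9·(18/5)²·(12/5)/6² = -972/125 kN·m
Load 4 — point force P=9 kN at a=3 m (b=L-a=3):
  R_A = Pb²(3a+b)/L³ = 9·3²·(3·3+3)/6³ = 9/2 kN
  M_A = Pab²/L² = 9·3·3²/6² = 27/4 kN·m
  R_B = Pa²(a+3b)/L³ = 9·3²·(3+3·3)/6³ = 9/2 kN
  M_B = -Pa²b/L² = -9·3²·3/6² = -27/4 kN·m
Superposition: R_A = 201297/4000 kN, M_A = 210861/4000 kN·m, R_B = 170703/4000 kN, M_B = -187479/4000 kN·m

R_A = 201297/4000 kN, M_A = 210861/4000 kN·m, R_B = 170703/4000 kN, M_B = -187479/4000 kN·m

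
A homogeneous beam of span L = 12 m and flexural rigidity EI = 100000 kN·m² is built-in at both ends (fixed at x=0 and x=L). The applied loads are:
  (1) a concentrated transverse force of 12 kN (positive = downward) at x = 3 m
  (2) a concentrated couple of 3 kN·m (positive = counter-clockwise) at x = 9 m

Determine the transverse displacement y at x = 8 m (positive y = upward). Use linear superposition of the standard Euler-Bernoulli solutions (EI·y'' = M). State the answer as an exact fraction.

Load 1 — point force P=12 kN at a=3 m (b=L-a=9):
  y_1 = -Pa²(L-x)²(3bL-(3b+a)(L-x))/(6L³EI)  [x>a] = -12·3²·(12-8)²·(3·9·12-(3·9+3)·(12-8))/(6·12³·100000) = -17/50000 m
Load 2 — applied couple M₀=3 kN·m at a=9 m (b=L-a=3):
  y_2 = (R_Ax³/6 - M_Ax²/2)/EI  [x≤a] with R_A=9/32, M_A=15/16 = ((9/32)·8³/6 - (15/16)·8²/2)/100000 = -3/50000 m
Superposition: y = Σ y_i = -1/2500 m ≈ -0.000400 m

y(8) = -1/2500 m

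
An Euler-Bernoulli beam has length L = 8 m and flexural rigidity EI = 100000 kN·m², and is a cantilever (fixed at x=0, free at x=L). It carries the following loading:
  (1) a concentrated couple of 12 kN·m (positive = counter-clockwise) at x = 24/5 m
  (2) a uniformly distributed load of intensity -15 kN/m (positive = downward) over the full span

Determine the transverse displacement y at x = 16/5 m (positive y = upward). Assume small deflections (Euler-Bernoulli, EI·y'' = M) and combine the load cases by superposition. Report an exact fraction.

y(16/5) = 7536/390625 m

Load 1 — applied couple M₀=12 kN·m at a=24/5 m (b=L-a=16/5):
  y_1 = M₀x²/(2EI)  [x≤a] = 12·(16/5)²/(2·100000) = 48/78125 m
Load 2 — uniform load w=-15 kN/m over full span:
  y_2 = -wx²(x²-4Lx+6L²)/(24EI) = -(-15)·(16/5)²·((16/5)²-4·8·(16/5)+6·8²)/(24·100000) = 7296/390625 m
Superposition: y = Σ y_i = 7536/390625 m ≈ 0.019292 m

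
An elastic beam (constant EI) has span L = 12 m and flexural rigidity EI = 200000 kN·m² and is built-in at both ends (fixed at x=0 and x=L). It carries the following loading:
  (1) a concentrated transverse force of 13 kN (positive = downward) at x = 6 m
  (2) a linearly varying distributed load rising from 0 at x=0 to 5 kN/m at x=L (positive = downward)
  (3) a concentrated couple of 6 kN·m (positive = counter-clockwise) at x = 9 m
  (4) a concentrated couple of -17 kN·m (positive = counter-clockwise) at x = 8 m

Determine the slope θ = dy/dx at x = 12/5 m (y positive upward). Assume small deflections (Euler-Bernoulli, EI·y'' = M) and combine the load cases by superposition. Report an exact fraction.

Load 1 — point force P=13 kN at a=6 m (b=L-a=6):
  θ_1 = -Pb²x(2aL-(3a+b)x)/(2L³EI)  [x≤a] = -13·6²·(12/5)·(2·6·12-(3·6+6)·(12/5))/(2·12³·200000) = -351/2500000 rad
Load 2 — triangular load w₀=5 kN/m (0→w₀ over full span):
  θ_2 = -w₀(2x(L-x)(L-2x)(x+2L)+x²(L-x)²)/(120LEI) = -5·(2·(12/5)·(12-(12/5))·(12-2·(12/5))·((12/5)+2·12)+(12/5)²·(12-(12/5))²)/(120·12·200000) = -63/390625 rad
Load 3 — applied couple M₀=6 kN·m at a=9 m (b=L-a=3):
  θ_3 = (R_Ax²/2 - M_Ax)/EI  [x≤a] with R_A=9/16, M_A=15/8 = ((9/16)·(12/5)²/2 - (15/8)·(12/5))/200000 = -9/625000 rad
Load 4 — applied couple M₀=-17 kN·m at a=8 m (b=L-a=4):
  θ_4 = (R_Ax²/2 - M_Ax)/EI  [x≤a] with R_A=-17/9, M_A=-17/3 = ((-17/9)·(12/5)²/2 - (-17/3)·(12/5))/200000 = 51/1250000 rad
Superposition: θ = Σ θ_i = -3441/12500000 rad ≈ -0.000275 rad

θ(12/5) = -3441/12500000 rad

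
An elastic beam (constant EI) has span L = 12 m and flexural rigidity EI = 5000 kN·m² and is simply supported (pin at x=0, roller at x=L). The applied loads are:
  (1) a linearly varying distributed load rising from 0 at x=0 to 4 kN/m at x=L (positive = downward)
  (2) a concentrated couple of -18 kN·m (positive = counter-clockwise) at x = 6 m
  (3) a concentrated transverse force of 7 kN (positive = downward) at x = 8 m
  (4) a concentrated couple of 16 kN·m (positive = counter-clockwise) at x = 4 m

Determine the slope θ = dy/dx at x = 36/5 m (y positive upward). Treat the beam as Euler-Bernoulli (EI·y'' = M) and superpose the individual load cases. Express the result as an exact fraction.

Load 1 — triangular load w₀=4 kN/m (0→w₀ over full span):
  θ_1 = -w₀(7L⁴-30L²x²+15x⁴)/(360LEI) = -4·(7·12⁴-30·12²·(36/5)²+15·(36/5)⁴)/(360·12·5000) = 2784/390625 rad
Load 2 — applied couple M₀=-18 kN·m at a=6 m (b=L-a=6):
  θ_2 = (M₀x²/(2L)-M₀(x-a)+C₁)/EI  [x>a] with C₁=M₀(3b²-L²)/(6L)=9 = ((-18)·(36/5)²/(2·12)-(-18)·((36/5)-6)+9)/5000 = -207/125000 rad
Load 3 — point force P=7 kN at a=8 m (b=L-a=4):
  θ_3 = -Pb(L²-b²-3x²)/(6LEI)  [x≤a] = -7·4·(12²-4²-3·(36/5)²)/(6·12·5000) = 301/140625 rad
Load 4 — applied couple M₀=16 kN·m at a=4 m (b=L-a=8):
  θ_4 = (M₀x²/(2L)-M₀(x-a)+C₁)/EI  [x>a] with C₁=M₀(3b²-L²)/(6L)=32/3 = (16·(36/5)²/(2·12)-16·((36/5)-4)+(32/3))/5000 = -56/46875 rad
Superposition: θ = Σ θ_i = 180473/28125000 rad ≈ 0.006417 rad

θ(36/5) = 180473/28125000 rad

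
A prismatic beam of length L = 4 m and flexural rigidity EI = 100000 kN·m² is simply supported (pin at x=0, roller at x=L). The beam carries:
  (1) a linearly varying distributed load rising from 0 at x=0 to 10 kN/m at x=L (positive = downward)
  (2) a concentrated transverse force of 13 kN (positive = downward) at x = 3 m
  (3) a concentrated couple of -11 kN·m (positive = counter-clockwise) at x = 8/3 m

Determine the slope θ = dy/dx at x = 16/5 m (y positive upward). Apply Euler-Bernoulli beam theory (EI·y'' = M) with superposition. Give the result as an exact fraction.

Load 1 — triangular load w₀=10 kN/m (0→w₀ over full span):
  θ_1 = -w₀(7L⁴-30L²x²+15x⁴)/(360LEI) = -10·(7·4⁴-30·4²·(16/5)²+15·(16/5)⁴)/(360·4·100000) = 757/7031250 rad
Load 2 — point force P=13 kN at a=3 m (b=L-a=1):
  θ_2 = -Pa(2L²-6Lx+3x²+a²)/(6LEI)  [x>a] = -13·3·(2·4²-6·4·(16/5)+3·(16/5)²+3²)/(6·4·100000) = 1651/20000000 rad
Load 3 — applied couple M₀=-11 kN·m at a=8/3 m (b=L-a=4/3):
  θ_3 = (M₀x²/(2L)-M₀(x-a)+C₁)/EI  [x>a] with C₁=M₀(3b²-L²)/(6L)=44/9 = ((-11)·(16/5)²/(2·4)-(-11)·((16/5)-(8/3))+(44/9))/100000 = -187/5625000 rad
Superposition: θ = Σ θ_i = 141271/900000000 rad ≈ 0.000157 rad

θ(16/5) = 141271/900000000 rad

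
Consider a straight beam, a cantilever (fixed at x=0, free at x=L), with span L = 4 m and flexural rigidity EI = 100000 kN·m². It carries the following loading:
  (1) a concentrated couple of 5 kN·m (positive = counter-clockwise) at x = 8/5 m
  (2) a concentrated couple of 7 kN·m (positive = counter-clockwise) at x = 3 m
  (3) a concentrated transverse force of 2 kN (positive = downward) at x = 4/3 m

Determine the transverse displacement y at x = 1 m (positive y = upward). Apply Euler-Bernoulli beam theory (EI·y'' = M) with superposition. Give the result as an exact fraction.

Load 1 — applied couple M₀=5 kN·m at a=8/5 m (b=L-a=12/5):
  y_1 = M₀x²/(2EI)  [x≤a] = 5·1²/(2·100000) = 1/40000 m
Load 2 — applied couple M₀=7 kN·m at a=3 m (b=L-a=1):
  y_2 = M₀x²/(2EI)  [x≤a] = 7·1²/(2·100000) = 7/200000 m
Load 3 — point force P=2 kN at a=4/3 m (b=L-a=8/3):
  y_3 = -Px²(3a-x)/(6EI)  [x≤a] = -2·1²·(3·(4/3)-1)/(6·100000) = -1/100000 m
Superposition: y = Σ y_i = 1/20000 m ≈ 0.000050 m

y(1) = 1/20000 m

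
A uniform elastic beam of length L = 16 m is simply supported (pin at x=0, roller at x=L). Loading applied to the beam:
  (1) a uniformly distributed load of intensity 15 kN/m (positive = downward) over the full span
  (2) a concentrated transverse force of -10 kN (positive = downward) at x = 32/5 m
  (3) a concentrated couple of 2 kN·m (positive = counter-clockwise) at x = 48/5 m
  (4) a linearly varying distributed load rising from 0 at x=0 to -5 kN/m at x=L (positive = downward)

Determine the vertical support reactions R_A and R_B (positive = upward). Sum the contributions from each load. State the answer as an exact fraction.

R_A = 2419/24 kN, R_B = 2141/24 kN

Load 1 — uniform load w=15 kN/m over full span:
  R_A = wL/2 = 15·16/2 = 120 kN
  R_B = wL/2 = 15·16/2 = 120 kN
Load 2 — point force P=-10 kN at a=32/5 m (b=L-a=48/5):
  R_A = Pb/L = (-10)·(48/5)/16 = -6 kN
  R_B = Pa/L = (-10)·(32/5)/16 = -4 kN
Load 3 — applied couple M₀=2 kN·m at a=48/5 m (b=L-a=32/5):
  R_A = M₀/L = 2/16 = 1/8 kN
  R_B = -M₀/L = -2/16 = -1/8 kN
Load 4 — triangular load w₀=-5 kN/m (0→w₀ over full span):
  R_A = w₀L/6 = (-5)·16/6 = -40/3 kN
  R_B = w₀L/3 = (-5)·16/3 = -80/3 kN
Superposition: R_A = 2419/24 kN, R_B = 2141/24 kN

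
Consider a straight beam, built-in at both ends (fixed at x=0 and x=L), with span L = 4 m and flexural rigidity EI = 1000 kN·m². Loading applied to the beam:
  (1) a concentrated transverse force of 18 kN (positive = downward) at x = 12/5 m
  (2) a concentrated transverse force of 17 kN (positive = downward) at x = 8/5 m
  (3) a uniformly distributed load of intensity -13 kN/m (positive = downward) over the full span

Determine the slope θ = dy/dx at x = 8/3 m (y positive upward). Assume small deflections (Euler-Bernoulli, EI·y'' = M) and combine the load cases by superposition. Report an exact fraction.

Load 1 — point force P=18 kN at a=12/5 m (b=L-a=8/5):
  θ_1 = Pa²(L-x)(2bL-(3b+a)(L-x))/(2L³EI)  [x>a] = 18·(12/5)²·(4-(8/3))·(2·(8/5)·4-(3·(8/5)+(12/5))·(4-(8/3)))/(2·4³·1000) = 54/15625 rad
Load 2 — point force P=17 kN at a=8/5 m (b=L-a=12/5):
  θ_2 = Pa²(L-x)(2bL-(3b+a)(L-x))/(2L³EI)  [x>a] = 17·(8/5)²·(4-(8/3))·(2·(12/5)·4-(3·(12/5)+(8/5))·(4-(8/3)))/(2·4³·1000) = 476/140625 rad
Load 3 — uniform load w=-13 kN/m over full span:
  θ_3 = -wx(L-x)(L-2x)/(12EI) = -(-13)·(8/3)·(4-(8/3))·(4-2·(8/3))/(12·1000) = -52/10125 rad
Superposition: θ = Σ θ_i = 2158/1265625 rad ≈ 0.001705 rad

θ(8/3) = 2158/1265625 rad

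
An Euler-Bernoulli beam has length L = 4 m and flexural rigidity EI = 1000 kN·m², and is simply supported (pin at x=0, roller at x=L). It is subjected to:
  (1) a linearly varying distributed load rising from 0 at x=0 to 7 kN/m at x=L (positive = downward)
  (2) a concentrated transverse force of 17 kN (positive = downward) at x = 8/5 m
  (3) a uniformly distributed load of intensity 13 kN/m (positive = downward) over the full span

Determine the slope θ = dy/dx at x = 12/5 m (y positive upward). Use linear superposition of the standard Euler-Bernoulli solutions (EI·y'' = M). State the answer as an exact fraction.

Load 1 — triangular load w₀=7 kN/m (0→w₀ over full span):
  θ_1 = -w₀(7L⁴-30L²x²+15x⁴)/(360LEI) = -7·(7·4⁴-30·4²·(12/5)²+15·(12/5)⁴)/(360·4·1000) = 1624/703125 rad
Load 2 — point force P=17 kN at a=8/5 m (b=L-a=12/5):
  θ_2 = -Pa(2L²-6Lx+3x²+a²)/(6LEI)  [x>a] = -17·(8/5)·(2·4²-6·4·(12/5)+3·(12/5)²+(8/5)²)/(6·4·1000) = 102/15625 rad
Load 3 — uniform load w=13 kN/m over full span:
  θ_3 = -w(L³-6Lx²+4x³)/(24EI) = -13·(4³-6·4·(12/5)²+4·(12/5)³)/(24·1000) = 481/46875 rad
Superposition: θ = Σ θ_i = 13429/703125 rad ≈ 0.019099 rad

θ(12/5) = 13429/703125 rad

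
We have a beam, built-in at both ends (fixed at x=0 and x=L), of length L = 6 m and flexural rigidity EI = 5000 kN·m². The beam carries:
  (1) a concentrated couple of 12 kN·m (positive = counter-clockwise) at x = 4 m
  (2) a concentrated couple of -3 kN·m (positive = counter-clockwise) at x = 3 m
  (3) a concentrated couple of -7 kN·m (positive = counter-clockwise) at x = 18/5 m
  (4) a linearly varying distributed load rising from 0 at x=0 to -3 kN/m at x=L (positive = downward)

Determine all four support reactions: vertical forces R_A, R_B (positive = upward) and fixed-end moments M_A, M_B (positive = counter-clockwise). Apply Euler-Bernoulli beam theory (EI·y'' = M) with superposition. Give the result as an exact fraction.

R_A = -739/300 kN, M_A = -259/100 kN·m, R_B = -1961/300 kN, M_B = 381/100 kN·m

Load 1 — applied couple M₀=12 kN·m at a=4 m (b=L-a=2):
  R_A = 6M₀ab/L³ = 6·12·4·2/6³ = 8/3 kN
  M_A = M₀b(2a-b)/L² = 12·2·(2·4-2)/6² = 4 kN·m
  R_B = -6M₀ab/L³ = -6·12·4·2/6³ = -8/3 kN
  M_B = M₀a(2b-a)/L² = 12·4·(2·2-4)/6² = 0 kN·m
Load 2 — applied couple M₀=-3 kN·m at a=3 m (b=L-a=3):
  R_A = 6M₀ab/L³ = 6·(-3)·3·3/6³ = -3/4 kN
  M_A = M₀b(2a-b)/L² = (-3)·3·(2·3-3)/6² = -3/4 kN·m
  R_B = -6M₀ab/L³ = -6·(-3)·3·3/6³ = 3/4 kN
  M_B = M₀a(2b-a)/L² = (-3)·3·(2·3-3)/6² = -3/4 kN·m
Load 3 — applied couple M₀=-7 kN·m at a=18/5 m (b=L-a=12/5):
  R_A = 6M₀ab/L³ = 6·(-7)·(18/5)·(12/5)/6³ = -42/25 kN
  M_A = M₀b(2a-b)/L² = (-7)·(12/5)·(2·(18/5)-(12/5))/6² = -56/25 kN·m
  R_B = -6M₀ab/L³ = -6·(-7)·(18/5)·(12/5)/6³ = 42/25 kN
  M_B = M₀a(2b-a)/L² = (-7)·(18/5)·(2·(12/5)-(18/5))/6² = -21/25 kN·m
Load 4 — triangular load w₀=-3 kN/m (0→w₀ over full span):
  R_A = 3w₀L/20 = 3·(-3)·6/20 = -27/10 kN
  M_A = w₀L²/30 = (-3)·6²/30 = -18/5 kN·m
  R_B = 7w₀L/20 = 7·(-3)·6/20 = -63/10 kN
  M_B = -w₀L²/20 = -(-3)·6²/20 = 27/5 kN·m
Superposition: R_A = -739/300 kN, M_A = -259/100 kN·m, R_B = -1961/300 kN, M_B = 381/100 kN·m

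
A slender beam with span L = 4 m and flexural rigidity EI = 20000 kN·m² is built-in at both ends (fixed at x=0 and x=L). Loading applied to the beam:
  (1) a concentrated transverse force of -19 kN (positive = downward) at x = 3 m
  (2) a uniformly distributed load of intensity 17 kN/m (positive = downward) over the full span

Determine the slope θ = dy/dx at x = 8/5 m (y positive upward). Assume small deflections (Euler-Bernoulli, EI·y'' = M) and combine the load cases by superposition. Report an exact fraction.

Load 1 — point force P=-19 kN at a=3 m (b=L-a=1):
  θ_1 = -Pb²x(2aL-(3a+b)x)/(2L³EI)  [x≤a] = -(-19)·1²·(8/5)·(2·3·4-(3·3+1)·(8/5))/(2·4³·20000) = 19/200000 rad
Load 2 — uniform load w=17 kN/m over full span:
  θ_2 = -wx(L-x)(L-2x)/(12EI) = -17·(8/5)·(4-(8/5))·(4-2·(8/5))/(12·20000) = -17/78125 rad
Superposition: θ = Σ θ_i = -613/5000000 rad ≈ -0.000123 rad

θ(8/5) = -613/5000000 rad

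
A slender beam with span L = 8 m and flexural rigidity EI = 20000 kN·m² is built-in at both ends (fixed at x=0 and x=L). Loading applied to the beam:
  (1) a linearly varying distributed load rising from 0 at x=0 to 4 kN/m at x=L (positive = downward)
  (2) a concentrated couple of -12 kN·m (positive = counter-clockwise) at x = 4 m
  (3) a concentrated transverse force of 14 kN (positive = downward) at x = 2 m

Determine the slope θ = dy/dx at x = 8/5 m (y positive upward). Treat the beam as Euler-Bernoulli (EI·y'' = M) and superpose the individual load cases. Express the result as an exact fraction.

Load 1 — triangular load w₀=4 kN/m (0→w₀ over full span):
  θ_1 = -w₀(2x(L-x)(L-2x)(x+2L)+x²(L-x)²)/(120LEI) = -4·(2·(8/5)·(8-(8/5))·(8-2·(8/5))·((8/5)+2·8)+(8/5)²·(8-(8/5))²)/(120·8·20000) = -448/1171875 rad
Load 2 — applied couple M₀=-12 kN·m at a=4 m (b=L-a=4):
  θ_2 = (R_Ax²/2 - M_Ax)/EI  [x≤a] with R_A=-9/4, M_A=-3 = ((-9/4)·(8/5)²/2 - (-3)·(8/5))/20000 = 3/31250 rad
Load 3 — point force P=14 kN at a=2 m (b=L-a=6):
  θ_3 = -Pb²x(2aL-(3a+b)x)/(2L³EI)  [x≤a] = -14·6²·(8/5)·(2·2·8-(3·2+6)·(8/5))/(2·8³·20000) = -63/125000 rad
Superposition: θ = Σ θ_i = -7409/9375000 rad ≈ -0.000790 rad

θ(8/5) = -7409/9375000 rad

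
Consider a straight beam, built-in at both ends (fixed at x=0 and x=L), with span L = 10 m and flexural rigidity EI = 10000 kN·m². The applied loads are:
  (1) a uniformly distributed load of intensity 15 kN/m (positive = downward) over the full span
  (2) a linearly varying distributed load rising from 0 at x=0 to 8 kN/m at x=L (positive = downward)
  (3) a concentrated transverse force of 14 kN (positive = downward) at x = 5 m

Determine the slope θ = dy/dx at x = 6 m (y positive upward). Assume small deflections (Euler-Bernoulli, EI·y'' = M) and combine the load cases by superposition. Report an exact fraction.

θ(6) = 217/25000 rad

Load 1 — uniform load w=15 kN/m over full span:
  θ_1 = -wx(L-x)(L-2x)/(12EI) = -15·6·(10-6)·(10-2·6)/(12·10000) = 3/500 rad
Load 2 — triangular load w₀=8 kN/m (0→w₀ over full span):
  θ_2 = -w₀(2x(L-x)(L-2x)(x+2L)+x²(L-x)²)/(120LEI) = -8·(2·6·(10-6)·(10-2·6)·(6+2·10)+6²·(10-6)²)/(120·10·10000) = 4/3125 rad
Load 3 — point force P=14 kN at a=5 m (b=L-a=5):
  θ_3 = Pa²(L-x)(2bL-(3b+a)(L-x))/(2L³EI)  [x>a] = 14·5²·(10-6)·(2·5·10-(3·5+5)·(10-6))/(2·10³·10000) = 7/5000 rad
Superposition: θ = Σ θ_i = 217/25000 rad ≈ 0.008680 rad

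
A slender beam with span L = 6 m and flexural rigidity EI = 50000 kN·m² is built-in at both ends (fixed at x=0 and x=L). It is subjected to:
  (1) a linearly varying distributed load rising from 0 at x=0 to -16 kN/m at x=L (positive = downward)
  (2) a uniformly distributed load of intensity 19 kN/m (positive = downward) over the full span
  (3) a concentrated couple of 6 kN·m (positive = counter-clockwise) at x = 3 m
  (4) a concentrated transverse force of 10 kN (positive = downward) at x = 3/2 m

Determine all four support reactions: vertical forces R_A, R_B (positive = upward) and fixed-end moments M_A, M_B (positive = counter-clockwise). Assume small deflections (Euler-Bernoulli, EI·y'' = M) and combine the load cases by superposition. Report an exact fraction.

R_A = 4203/80 kN, M_A = 3819/80 kN·m, R_B = 1877/80 kN, M_B = -2361/80 kN·m

Load 1 — triangular load w₀=-16 kN/m (0→w₀ over full span):
  R_A = 3w₀L/20 = 3·(-16)·6/20 = -72/5 kN
  M_A = w₀L²/30 = (-16)·6²/30 = -96/5 kN·m
  R_B = 7w₀L/20 = 7·(-16)·6/20 = -168/5 kN
  M_B = -w₀L²/20 = -(-16)·6²/20 = 144/5 kN·m
Load 2 — uniform load w=19 kN/m over full span:
  R_A = wL/2 = 19·6/2 = 57 kN
  M_A = wL²/12 = 19·6²/12 = 57 kN·m
  R_B = wL/2 = 19·6/2 = 57 kN
  M_B = -wL²/12 = -19·6²/12 = -57 kN·m
Load 3 — applied couple M₀=6 kN·m at a=3 m (b=L-a=3):
  R_A = 6M₀ab/L³ = 6·6·3·3/6³ = 3/2 kN
  M_A = M₀b(2a-b)/L² = 6·3·(2·3-3)/6² = 3/2 kN·m
  R_B = -6M₀ab/L³ = -6·6·3·3/6³ = -3/2 kN
  M_B = M₀a(2b-a)/L² = 6·3·(2·3-3)/6² = 3/2 kN·m
Load 4 — point force P=10 kN at a=3/2 m (b=L-a=9/2):
  R_A = Pb²(3a+b)/L³ = 10·(9/2)²·(3·(3/2)+(9/2))/6³ = 135/16 kN
  M_A = Pab²/L² = 10·(3/2)·(9/2)²/6² = 135/16 kN·m
  R_B = Pa²(a+3b)/L³ = 10·(3/2)²·((3/2)+3·(9/2))/6³ = 25/16 kN
  M_B = -Pa²b/L² = -10·(3/2)²·(9/2)/6² = -45/16 kN·m
Superposition: R_A = 4203/80 kN, M_A = 3819/80 kN·m, R_B = 1877/80 kN, M_B = -2361/80 kN·m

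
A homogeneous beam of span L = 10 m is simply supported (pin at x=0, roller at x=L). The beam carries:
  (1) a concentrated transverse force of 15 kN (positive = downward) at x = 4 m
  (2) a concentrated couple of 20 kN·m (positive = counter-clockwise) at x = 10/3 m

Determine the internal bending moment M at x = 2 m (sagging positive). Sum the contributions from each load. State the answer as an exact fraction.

Load 1 — point force P=15 kN at a=4 m (b=L-a=6):
  M_1 = Pbx/L  [x≤a] = 15·6·2/10 = 18 kN·m
Load 2 — applied couple M₀=20 kN·m at a=10/3 m (b=L-a=20/3):
  M_2 = M₀x/L  [x≤a] = 20·2/10 = 4 kN·m
Superposition: M = Σ M_i = 22 kN·m ≈ 22.000000 kN·m

M(2) = 22 kN·m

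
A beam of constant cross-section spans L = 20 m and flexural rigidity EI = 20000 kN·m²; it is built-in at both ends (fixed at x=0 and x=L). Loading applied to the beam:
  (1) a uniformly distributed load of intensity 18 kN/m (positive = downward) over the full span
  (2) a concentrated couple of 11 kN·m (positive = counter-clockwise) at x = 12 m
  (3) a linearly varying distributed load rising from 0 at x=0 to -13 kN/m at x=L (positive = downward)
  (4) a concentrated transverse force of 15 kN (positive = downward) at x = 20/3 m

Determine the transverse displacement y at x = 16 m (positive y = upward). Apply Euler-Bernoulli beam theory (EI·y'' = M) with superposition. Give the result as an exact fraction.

Load 1 — uniform load w=18 kN/m over full span:
  y_1 = -wx²(L-x)²/(24EI) = -18·16²·(20-16)²/(24·20000) = -96/625 m
Load 2 — applied couple M₀=11 kN·m at a=12 m (b=L-a=8):
  y_2 = (R_Ax³/6 - M_Ax²/2 - M₀(x-a)²/2)/EI  [x>a] with R_A=99/125, M_A=88/25 = ((99/125)·16³/6 - (88/25)·16²/2 - 11·(16-12)²/2)/20000 = 33/312500 m
Load 3 — triangular load w₀=-13 kN/m (0→w₀ over full span):
  y_3 = -w₀x²(L-x)²(x+2L)/(120LEI) = -(-13)·16²·(20-16)²·(16+2·20)/(120·20·20000) = 2912/46875 m
Load 4 — point force P=15 kN at a=20/3 m (b=L-a=40/3):
  y_4 = -Pa²(L-x)²(3bL-(3b+a)(L-x))/(6L³EI)  [x>a] = -15·(20/3)²·(20-16)²·(3·(40/3)·20-(3·(40/3)+(20/3))·(20-16))/(6·20³·20000) = -23/3375 m
Superposition: y = Σ y_i = -828449/8437500 m ≈ -0.098187 m

y(16) = -828449/8437500 m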